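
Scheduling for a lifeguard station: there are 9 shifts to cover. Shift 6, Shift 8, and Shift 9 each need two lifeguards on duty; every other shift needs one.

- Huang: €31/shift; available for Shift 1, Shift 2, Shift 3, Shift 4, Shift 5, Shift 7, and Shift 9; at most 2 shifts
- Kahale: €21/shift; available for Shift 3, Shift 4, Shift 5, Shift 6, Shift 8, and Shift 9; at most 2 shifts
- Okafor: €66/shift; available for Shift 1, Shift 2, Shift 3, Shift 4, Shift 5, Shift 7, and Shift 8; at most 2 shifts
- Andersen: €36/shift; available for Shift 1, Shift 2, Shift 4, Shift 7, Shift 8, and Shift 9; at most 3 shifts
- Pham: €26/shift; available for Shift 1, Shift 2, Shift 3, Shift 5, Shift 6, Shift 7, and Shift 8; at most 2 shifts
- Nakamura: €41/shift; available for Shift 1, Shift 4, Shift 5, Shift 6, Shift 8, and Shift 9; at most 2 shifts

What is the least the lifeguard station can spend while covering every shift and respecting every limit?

€412

Picking the cheapest available lifeguard for each shift independently would cost €287, but that ignores the shift limits.
An optimal schedule: Shift 1→Huang, Shift 2→Pham, Shift 3→Kahale, Shift 4→Andersen, Shift 5→Nakamura, Shift 6→Kahale+Pham, Shift 7→Huang, Shift 8→Andersen+Okafor, Shift 9→Andersen+Nakamura.
Total: 31 + 26 + 21 + 36 + 41 + 21 + 26 + 31 + 36 + 66 + 36 + 41 = €412.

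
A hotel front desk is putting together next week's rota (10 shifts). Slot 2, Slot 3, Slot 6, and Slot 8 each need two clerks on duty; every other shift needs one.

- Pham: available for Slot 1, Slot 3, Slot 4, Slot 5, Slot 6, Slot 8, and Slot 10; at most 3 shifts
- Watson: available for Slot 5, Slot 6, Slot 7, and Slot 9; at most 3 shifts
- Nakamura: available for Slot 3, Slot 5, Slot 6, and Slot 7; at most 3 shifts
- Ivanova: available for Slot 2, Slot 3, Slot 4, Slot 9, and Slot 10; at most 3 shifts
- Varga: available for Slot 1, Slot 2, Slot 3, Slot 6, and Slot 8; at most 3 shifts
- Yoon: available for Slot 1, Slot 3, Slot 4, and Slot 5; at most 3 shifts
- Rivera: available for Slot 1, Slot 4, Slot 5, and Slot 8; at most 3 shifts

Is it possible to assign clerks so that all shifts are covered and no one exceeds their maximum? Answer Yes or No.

Slot 2 can only be covered by Ivanova and Varga, so that assignment is forced.
One valid schedule: Slot 1→Pham, Slot 2→Ivanova+Varga, Slot 3→Nakamura+Ivanova, Slot 4→Ivanova, Slot 5→Watson, Slot 6→Nakamura+Varga, Slot 7→Watson, Slot 8→Pham+Varga, Slot 9→Watson, Slot 10→Pham.
Loads: Pham 3/3, Watson 3/3, Nakamura 2/3, Ivanova 3/3, Varga 3/3, Yoon 0/3, Rivera 0/3 — all within limits.

Yes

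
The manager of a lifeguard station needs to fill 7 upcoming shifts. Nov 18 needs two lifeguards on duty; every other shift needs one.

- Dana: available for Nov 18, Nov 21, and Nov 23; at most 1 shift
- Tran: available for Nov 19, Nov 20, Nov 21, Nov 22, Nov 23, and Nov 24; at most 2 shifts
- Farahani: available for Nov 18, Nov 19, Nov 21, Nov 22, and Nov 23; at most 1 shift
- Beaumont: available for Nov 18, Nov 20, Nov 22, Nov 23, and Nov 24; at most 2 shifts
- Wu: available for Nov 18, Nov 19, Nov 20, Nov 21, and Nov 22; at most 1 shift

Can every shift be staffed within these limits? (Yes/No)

No

Total capacity is 1+2+1+2+1 = 7 but 8 worker-slots are needed — infeasible.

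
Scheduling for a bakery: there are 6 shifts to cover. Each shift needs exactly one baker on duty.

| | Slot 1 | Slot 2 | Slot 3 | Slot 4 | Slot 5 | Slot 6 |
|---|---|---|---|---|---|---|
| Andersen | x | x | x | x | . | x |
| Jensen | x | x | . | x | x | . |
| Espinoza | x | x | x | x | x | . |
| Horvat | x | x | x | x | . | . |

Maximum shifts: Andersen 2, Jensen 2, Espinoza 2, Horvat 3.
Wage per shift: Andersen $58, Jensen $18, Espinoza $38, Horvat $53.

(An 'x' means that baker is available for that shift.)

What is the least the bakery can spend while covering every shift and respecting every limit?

Slot 6 can only be covered by Andersen, so that assignment is forced.
Picking the cheapest available baker for each shift independently would cost $168, but that ignores the shift limits.
An optimal schedule: Slot 1→Jensen, Slot 2→Espinoza, Slot 3→Espinoza, Slot 4→Horvat, Slot 5→Jensen, Slot 6→Andersen.
Total: 18 + 38 + 38 + 53 + 18 + 58 = $223.

$223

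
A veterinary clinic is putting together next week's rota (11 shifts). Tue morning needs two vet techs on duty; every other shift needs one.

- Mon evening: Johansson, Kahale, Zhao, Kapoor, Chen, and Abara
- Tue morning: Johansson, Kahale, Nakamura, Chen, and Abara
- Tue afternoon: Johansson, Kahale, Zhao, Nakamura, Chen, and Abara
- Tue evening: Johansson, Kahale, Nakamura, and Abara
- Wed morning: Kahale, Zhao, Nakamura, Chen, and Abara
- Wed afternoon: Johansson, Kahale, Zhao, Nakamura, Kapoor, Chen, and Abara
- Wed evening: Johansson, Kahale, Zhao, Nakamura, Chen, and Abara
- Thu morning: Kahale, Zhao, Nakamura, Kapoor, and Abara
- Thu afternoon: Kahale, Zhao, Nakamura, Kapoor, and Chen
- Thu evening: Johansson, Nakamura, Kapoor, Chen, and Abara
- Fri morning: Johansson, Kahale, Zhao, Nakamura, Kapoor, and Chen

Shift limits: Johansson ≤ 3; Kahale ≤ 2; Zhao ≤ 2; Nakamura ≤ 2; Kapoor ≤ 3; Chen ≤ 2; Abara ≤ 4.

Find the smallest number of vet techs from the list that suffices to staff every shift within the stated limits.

4

12 slots to fill and no one can take more than 4, so at least ⌈12/4⌉ = 3 vet techs are needed.
Any 3 vet techs together have capacity at most 4+3+3 = 10 < 12 slots, so 3 can never suffice.
Johansson, Kahale, Kapoor, and Abara alone can cover everything: Mon evening→Abara, Tue morning→Johansson+Abara, Tue afternoon→Johansson, Tue evening→Johansson, Wed morning→Kahale, Wed afternoon→Abara, Wed evening→Abara, Thu morning→Kapoor, Thu afternoon→Kahale, Thu evening→Kapoor, Fri morning→Kapoor.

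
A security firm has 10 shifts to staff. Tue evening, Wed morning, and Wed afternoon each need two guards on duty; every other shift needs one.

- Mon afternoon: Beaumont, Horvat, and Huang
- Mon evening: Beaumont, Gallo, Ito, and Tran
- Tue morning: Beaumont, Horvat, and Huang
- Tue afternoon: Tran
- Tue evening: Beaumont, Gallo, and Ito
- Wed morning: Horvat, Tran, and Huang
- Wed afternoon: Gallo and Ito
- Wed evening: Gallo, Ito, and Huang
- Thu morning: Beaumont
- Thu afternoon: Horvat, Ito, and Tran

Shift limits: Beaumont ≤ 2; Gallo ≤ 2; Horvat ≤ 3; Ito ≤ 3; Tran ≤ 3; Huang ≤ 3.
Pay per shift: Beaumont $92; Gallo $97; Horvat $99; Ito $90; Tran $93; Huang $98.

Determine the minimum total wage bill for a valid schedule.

$1221

Tue afternoon can only be covered by Tran, so that assignment is forced.
Wed afternoon can only be covered by Gallo and Ito, so that assignment is forced.
Thu morning can only be covered by Beaumont, so that assignment is forced.
Picking the cheapest available guard for each shift independently would cost $1199, but that ignores the shift limits.
An optimal schedule: Mon afternoon→Beaumont, Mon evening→Tran, Tue morning→Huang, Tue afternoon→Tran, Tue evening→Ito+Gallo, Wed morning→Tran+Huang, Wed afternoon→Ito+Gallo, Wed evening→Huang, Thu morning→Beaumont, Thu afternoon→Ito.
Total: 92 + 93 + 98 + 93 + 90 + 97 + 93 + 98 + 90 + 97 + 98 + 92 + 90 = $1221.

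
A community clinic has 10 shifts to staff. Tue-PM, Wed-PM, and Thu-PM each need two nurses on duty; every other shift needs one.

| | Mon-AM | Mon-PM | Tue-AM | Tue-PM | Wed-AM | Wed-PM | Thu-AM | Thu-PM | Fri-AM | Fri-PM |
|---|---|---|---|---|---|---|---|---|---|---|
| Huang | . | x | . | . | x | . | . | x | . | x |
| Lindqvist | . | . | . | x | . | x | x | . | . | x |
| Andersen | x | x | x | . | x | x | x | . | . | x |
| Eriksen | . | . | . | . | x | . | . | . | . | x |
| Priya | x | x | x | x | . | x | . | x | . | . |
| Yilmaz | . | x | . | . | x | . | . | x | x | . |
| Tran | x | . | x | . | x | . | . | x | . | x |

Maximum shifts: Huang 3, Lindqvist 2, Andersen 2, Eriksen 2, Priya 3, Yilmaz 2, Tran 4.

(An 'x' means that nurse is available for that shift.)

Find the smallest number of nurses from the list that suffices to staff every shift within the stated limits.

13 slots to fill and no one can take more than 4, so at least ⌈13/4⌉ = 4 nurses are needed.
Any 4 nurses together have capacity at most 4+3+3+2 = 12 < 13 slots, so 4 can never suffice.
Lindqvist, Andersen, Priya, Yilmaz, and Tran alone can cover everything: Mon-AM→Andersen, Mon-PM→Priya, Tue-AM→Tran, Tue-PM→Lindqvist+Priya, Wed-AM→Tran, Wed-PM→Andersen+Priya, Thu-AM→Lindqvist, Thu-PM→Yilmaz+Tran, Fri-AM→Yilmaz, Fri-PM→Tran.

5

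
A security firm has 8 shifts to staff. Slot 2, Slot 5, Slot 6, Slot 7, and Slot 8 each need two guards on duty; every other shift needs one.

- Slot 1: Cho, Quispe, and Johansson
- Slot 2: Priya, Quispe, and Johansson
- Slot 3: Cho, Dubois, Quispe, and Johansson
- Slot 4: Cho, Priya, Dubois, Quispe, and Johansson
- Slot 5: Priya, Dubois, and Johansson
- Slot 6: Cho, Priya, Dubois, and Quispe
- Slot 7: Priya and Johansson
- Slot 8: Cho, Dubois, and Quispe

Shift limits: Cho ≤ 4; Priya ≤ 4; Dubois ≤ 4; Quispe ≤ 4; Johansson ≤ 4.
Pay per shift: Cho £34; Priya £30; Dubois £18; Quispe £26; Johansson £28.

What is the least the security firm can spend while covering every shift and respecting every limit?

£318

Slot 7 can only be covered by Priya and Johansson, so that assignment is forced.
Picking the cheapest available guard for each shift independently would cost £308, but that ignores the shift limits.
An optimal schedule: Slot 1→Quispe, Slot 2→Quispe+Johansson, Slot 3→Dubois, Slot 4→Johansson, Slot 5→Dubois+Johansson, Slot 6→Dubois+Quispe, Slot 7→Johansson+Priya, Slot 8→Dubois+Quispe.
Total: 26 + 26 + 28 + 18 + 28 + 18 + 28 + 18 + 26 + 28 + 30 + 18 + 26 = £318.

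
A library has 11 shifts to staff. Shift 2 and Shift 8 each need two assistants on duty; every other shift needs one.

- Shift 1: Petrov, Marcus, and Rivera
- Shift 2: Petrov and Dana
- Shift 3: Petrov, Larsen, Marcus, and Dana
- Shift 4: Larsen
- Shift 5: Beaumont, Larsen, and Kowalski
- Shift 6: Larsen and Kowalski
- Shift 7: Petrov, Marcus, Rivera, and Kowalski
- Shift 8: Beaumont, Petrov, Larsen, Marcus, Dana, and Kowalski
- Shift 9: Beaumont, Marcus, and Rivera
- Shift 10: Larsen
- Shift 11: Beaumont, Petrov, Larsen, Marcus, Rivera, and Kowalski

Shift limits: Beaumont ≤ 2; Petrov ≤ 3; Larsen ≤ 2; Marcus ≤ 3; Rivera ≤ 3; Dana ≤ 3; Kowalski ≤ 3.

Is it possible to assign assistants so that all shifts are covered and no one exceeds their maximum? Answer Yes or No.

Shift 2 can only be covered by Petrov and Dana, so that assignment is forced.
Shift 4 can only be covered by Larsen, so that assignment is forced.
Shift 10 can only be covered by Larsen, so that assignment is forced.
One valid schedule: Shift 1→Petrov, Shift 2→Petrov+Dana, Shift 3→Petrov, Shift 4→Larsen, Shift 5→Beaumont, Shift 6→Kowalski, Shift 7→Marcus, Shift 8→Marcus+Dana, Shift 9→Beaumont, Shift 10→Larsen, Shift 11→Marcus.
Loads: Beaumont 2/2, Petrov 3/3, Larsen 2/2, Marcus 3/3, Rivera 0/3, Dana 2/3, Kowalski 1/3 — all within limits.

Yes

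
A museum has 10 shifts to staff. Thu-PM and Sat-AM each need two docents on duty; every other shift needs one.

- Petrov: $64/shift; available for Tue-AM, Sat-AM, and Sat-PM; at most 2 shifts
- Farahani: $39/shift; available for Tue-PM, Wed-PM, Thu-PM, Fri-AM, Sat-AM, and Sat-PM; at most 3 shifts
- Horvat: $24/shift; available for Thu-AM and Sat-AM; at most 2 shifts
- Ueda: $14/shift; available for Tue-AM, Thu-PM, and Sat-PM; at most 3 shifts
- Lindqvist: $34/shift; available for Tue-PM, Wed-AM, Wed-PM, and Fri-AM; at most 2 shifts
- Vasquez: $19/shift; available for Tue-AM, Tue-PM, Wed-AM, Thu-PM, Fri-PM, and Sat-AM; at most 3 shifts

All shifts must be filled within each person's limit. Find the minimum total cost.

$293

Thu-AM can only be covered by Horvat, so that assignment is forced.
Fri-PM can only be covered by Vasquez, so that assignment is forced.
Picking the cheapest available docent for each shift independently would cost $253, but that ignores the shift limits.
An optimal schedule: Tue-AM→Ueda, Tue-PM→Vasquez, Wed-AM→Vasquez, Wed-PM→Lindqvist, Thu-AM→Horvat, Thu-PM→Ueda+Farahani, Fri-AM→Lindqvist, Fri-PM→Vasquez, Sat-AM→Horvat+Farahani, Sat-PM→Ueda.
Total: 14 + 19 + 19 + 34 + 24 + 14 + 39 + 34 + 19 + 24 + 39 + 14 = $293.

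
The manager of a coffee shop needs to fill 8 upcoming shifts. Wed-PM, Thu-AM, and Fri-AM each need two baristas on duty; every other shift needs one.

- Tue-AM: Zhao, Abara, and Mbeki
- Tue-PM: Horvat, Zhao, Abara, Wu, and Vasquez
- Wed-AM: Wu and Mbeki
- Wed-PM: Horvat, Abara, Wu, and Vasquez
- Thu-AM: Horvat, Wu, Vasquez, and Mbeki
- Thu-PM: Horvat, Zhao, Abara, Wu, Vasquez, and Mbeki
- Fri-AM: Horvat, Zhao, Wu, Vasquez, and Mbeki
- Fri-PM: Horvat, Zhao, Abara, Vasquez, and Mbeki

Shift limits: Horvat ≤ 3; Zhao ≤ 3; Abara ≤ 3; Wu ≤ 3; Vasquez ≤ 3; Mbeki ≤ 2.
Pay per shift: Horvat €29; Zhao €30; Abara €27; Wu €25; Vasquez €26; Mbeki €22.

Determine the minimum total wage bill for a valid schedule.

Picking the cheapest available barista for each shift independently would cost €258, but that ignores the shift limits.
An optimal schedule: Tue-AM→Mbeki, Tue-PM→Wu, Wed-AM→Mbeki, Wed-PM→Vasquez+Abara, Thu-AM→Wu+Vasquez, Thu-PM→Abara, Fri-AM→Wu+Vasquez, Fri-PM→Abara.
Total: 22 + 25 + 22 + 26 + 27 + 25 + 26 + 27 + 25 + 26 + 27 = €278.

€278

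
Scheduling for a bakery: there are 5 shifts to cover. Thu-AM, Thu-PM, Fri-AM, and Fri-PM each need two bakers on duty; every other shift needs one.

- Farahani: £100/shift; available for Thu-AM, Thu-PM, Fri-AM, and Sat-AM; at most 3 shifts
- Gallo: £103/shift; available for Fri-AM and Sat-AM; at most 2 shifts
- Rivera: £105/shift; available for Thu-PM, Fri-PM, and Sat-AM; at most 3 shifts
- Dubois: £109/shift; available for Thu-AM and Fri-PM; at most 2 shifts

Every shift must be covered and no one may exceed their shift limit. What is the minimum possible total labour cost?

Thu-AM can only be covered by Farahani and Dubois, so that assignment is forced.
Thu-PM can only be covered by Farahani and Rivera, so that assignment is forced.
Fri-AM can only be covered by Farahani and Gallo, so that assignment is forced.
Picking the cheapest available baker for each shift independently would cost £931, but that ignores the shift limits.
An optimal schedule: Thu-AM→Farahani+Dubois, Thu-PM→Farahani+Rivera, Fri-AM→Farahani+Gallo, Fri-PM→Rivera+Dubois, Sat-AM→Gallo.
Total: 100 + 109 + 100 + 105 + 100 + 103 + 105 + 109 + 103 = £934.

£934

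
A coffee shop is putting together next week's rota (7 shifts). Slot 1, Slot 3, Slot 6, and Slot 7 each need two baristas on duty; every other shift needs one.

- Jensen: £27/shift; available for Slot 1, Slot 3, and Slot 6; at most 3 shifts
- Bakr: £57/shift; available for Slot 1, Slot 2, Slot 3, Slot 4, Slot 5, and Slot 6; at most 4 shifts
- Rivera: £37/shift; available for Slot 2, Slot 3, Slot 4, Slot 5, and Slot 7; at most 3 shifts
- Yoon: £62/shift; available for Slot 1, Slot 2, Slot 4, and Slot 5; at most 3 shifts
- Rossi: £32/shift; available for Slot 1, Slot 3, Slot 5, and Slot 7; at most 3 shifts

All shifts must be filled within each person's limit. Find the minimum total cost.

£402

Slot 6 can only be covered by Jensen and Bakr, so that assignment is forced.
Slot 7 can only be covered by Rivera and Rossi, so that assignment is forced.
Picking the cheapest available barista for each shift independently would cost £377, but that ignores the shift limits.
An optimal schedule: Slot 1→Jensen+Rossi, Slot 2→Rivera, Slot 3→Jensen+Bakr, Slot 4→Rivera, Slot 5→Rossi, Slot 6→Jensen+Bakr, Slot 7→Rossi+Rivera.
Total: 27 + 32 + 37 + 27 + 57 + 37 + 32 + 27 + 57 + 32 + 37 = £402.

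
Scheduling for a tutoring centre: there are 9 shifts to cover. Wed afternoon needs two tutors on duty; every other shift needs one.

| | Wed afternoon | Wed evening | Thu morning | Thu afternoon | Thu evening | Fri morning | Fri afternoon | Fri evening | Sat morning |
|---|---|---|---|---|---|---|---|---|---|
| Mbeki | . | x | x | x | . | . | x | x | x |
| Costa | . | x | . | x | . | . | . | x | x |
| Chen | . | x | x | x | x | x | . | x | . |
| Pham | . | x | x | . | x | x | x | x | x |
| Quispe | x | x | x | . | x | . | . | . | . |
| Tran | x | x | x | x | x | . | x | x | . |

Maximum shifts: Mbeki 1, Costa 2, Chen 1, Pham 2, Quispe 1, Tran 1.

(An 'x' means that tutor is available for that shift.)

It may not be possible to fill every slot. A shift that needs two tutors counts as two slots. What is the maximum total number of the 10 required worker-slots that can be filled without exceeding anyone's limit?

8

Total capacity across all tutors is 1+2+1+2+1+1 = 8, and 10 slots are needed, so at most 8 can be filled.
An assignment achieving 8: Wed afternoon→Quispe+Tran, Thu morning→Pham, Thu afternoon→Costa, Thu evening→Pham, Fri morning→Chen, Fri afternoon→Mbeki, Sat morning→Costa.
Loads: Mbeki 1/1, Costa 2/2, Chen 1/1, Pham 2/2, Quispe 1/1, Tran 1/1.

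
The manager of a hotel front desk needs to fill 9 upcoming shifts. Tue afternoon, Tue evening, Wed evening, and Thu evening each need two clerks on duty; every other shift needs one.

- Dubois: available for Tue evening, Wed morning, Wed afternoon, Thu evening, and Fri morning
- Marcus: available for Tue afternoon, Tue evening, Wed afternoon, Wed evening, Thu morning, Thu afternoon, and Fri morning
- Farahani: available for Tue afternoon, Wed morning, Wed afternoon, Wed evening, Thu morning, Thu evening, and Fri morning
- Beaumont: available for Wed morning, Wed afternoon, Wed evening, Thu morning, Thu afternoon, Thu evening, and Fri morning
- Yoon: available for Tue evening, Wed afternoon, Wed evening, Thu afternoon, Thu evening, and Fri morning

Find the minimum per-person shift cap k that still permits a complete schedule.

3

With 5 clerks and 13 worker-slots to fill, someone must work at least ⌈13/5⌉ = 3 shifts, so k ≥ 3.
k = 3 works: Tue afternoon→Marcus+Farahani, Tue evening→Dubois+Marcus, Wed morning→Dubois, Wed afternoon→Dubois, Wed evening→Farahani+Beaumont, Thu morning→Marcus, Thu afternoon→Beaumont, Thu evening→Beaumont+Yoon, Fri morning→Farahani.
Loads: Dubois 3, Marcus 3, Farahani 3, Beaumont 3, Yoon 1 — all ≤ 3.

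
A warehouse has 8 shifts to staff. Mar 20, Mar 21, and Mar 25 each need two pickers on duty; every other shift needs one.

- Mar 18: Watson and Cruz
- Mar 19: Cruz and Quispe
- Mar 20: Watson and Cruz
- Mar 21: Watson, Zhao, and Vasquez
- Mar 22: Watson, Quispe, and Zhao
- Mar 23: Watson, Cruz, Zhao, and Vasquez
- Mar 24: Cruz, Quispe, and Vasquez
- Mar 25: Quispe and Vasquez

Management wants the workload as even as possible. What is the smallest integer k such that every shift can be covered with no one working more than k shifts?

3

With 5 pickers and 11 worker-slots to fill, someone must work at least ⌈11/5⌉ = 3 shifts, so k ≥ 3.
k = 3 works: Mar 18→Watson, Mar 19→Cruz, Mar 20→Watson+Cruz, Mar 21→Watson+Zhao, Mar 22→Quispe, Mar 23→Zhao, Mar 24→Cruz, Mar 25→Quispe+Vasquez.
Loads: Watson 3, Cruz 3, Quispe 2, Zhao 2, Vasquez 1 — all ≤ 3.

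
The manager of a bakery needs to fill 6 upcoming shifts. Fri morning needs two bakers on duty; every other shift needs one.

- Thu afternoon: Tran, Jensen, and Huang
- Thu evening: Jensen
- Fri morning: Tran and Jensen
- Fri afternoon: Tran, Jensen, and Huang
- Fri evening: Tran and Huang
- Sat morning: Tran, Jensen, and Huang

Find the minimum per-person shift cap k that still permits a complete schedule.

3

With 3 bakers and 7 worker-slots to fill, someone must work at least ⌈7/3⌉ = 3 shifts, so k ≥ 3.
k = 3 works: Thu afternoon→Tran, Thu evening→Jensen, Fri morning→Tran+Jensen, Fri afternoon→Jensen, Fri evening→Tran, Sat morning→Huang.
Loads: Tran 3, Jensen 3, Huang 1 — all ≤ 3.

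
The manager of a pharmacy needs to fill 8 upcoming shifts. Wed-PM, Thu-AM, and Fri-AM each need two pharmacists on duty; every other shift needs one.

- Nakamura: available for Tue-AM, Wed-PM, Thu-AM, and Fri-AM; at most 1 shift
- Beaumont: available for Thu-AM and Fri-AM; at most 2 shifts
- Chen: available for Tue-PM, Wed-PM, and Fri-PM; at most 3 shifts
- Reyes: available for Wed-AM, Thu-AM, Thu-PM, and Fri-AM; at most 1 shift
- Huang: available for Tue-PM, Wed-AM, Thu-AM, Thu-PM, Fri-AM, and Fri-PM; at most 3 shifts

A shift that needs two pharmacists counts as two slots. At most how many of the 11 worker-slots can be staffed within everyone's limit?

10

Total capacity across all pharmacists is 1+2+3+1+3 = 10, and 11 slots are needed, so at most 10 can be filled.
An assignment achieving 10: Tue-AM→Nakamura, Tue-PM→Chen, Wed-AM→Reyes, Wed-PM→Chen, Thu-AM→Beaumont+Huang, Thu-PM→Huang, Fri-AM→Beaumont+Huang, Fri-PM→Chen.
Loads: Nakamura 1/1, Beaumont 2/2, Chen 3/3, Reyes 1/1, Huang 3/3.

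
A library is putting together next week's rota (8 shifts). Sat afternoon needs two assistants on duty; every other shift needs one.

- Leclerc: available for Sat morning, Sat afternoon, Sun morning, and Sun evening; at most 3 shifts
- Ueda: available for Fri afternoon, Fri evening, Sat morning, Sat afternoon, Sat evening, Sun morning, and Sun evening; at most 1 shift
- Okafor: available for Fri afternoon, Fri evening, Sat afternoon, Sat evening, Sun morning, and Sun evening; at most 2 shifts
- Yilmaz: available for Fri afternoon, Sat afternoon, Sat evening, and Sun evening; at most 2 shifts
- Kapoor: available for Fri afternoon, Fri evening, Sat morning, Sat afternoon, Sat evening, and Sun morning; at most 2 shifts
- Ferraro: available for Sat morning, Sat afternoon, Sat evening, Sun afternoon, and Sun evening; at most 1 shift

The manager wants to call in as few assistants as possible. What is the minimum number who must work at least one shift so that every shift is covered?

9 slots to fill and no one can take more than 3, so at least ⌈9/3⌉ = 3 assistants are needed.
No set of 4 assistants can cover every shift (each such set leaves at least one shift with no one available or exceeds a cap).
Leclerc, Ueda, Okafor, Yilmaz, and Ferraro alone can cover everything: Fri afternoon→Okafor, Fri evening→Ueda, Sat morning→Leclerc, Sat afternoon→Leclerc+Yilmaz, Sat evening→Okafor, Sun morning→Leclerc, Sun afternoon→Ferraro, Sun evening→Yilmaz.

5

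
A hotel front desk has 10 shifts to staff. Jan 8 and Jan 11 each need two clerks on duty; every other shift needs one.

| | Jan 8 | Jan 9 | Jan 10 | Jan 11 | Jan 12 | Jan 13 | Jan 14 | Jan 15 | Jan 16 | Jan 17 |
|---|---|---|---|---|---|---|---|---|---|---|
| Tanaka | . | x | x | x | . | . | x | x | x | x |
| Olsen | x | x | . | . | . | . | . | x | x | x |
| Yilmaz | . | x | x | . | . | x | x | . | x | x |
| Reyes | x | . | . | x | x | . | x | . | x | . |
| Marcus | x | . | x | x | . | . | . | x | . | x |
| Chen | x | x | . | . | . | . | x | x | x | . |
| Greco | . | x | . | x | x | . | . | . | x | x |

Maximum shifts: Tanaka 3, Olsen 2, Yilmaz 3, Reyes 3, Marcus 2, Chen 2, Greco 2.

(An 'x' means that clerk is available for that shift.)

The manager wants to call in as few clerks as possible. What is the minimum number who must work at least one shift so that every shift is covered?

5

12 slots to fill and no one can take more than 3, so at least ⌈12/3⌉ = 4 clerks are needed.
Any 4 clerks together have capacity at most 3+3+3+2 = 11 < 12 slots, so 4 can never suffice.
Tanaka, Olsen, Yilmaz, Reyes, and Marcus alone can cover everything: Jan 8→Olsen+Reyes, Jan 9→Tanaka, Jan 10→Tanaka, Jan 11→Tanaka+Reyes, Jan 12→Reyes, Jan 13→Yilmaz, Jan 14→Yilmaz, Jan 15→Olsen, Jan 16→Yilmaz, Jan 17→Marcus.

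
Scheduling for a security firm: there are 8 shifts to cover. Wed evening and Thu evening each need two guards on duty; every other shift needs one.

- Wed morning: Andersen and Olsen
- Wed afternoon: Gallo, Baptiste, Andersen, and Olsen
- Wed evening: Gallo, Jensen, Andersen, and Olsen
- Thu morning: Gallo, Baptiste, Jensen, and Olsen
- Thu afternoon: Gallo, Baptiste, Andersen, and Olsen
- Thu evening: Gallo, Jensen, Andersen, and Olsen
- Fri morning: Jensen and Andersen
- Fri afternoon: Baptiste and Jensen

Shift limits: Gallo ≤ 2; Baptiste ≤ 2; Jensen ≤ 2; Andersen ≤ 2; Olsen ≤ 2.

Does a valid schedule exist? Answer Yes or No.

One valid schedule: Wed morning→Andersen, Wed afternoon→Gallo, Wed evening→Jensen+Olsen, Thu morning→Gallo, Thu afternoon→Baptiste, Thu evening→Andersen+Olsen, Fri morning→Jensen, Fri afternoon→Baptiste.
Loads: Gallo 2/2, Baptiste 2/2, Jensen 2/2, Andersen 2/2, Olsen 2/2 — all within limits.

Yes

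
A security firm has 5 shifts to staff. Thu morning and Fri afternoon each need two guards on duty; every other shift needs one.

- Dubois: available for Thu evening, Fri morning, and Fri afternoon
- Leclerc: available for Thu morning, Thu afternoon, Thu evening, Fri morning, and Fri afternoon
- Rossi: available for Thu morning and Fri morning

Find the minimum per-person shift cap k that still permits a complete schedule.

With 3 guards and 7 worker-slots to fill, someone must work at least ⌈7/3⌉ = 3 shifts, so k ≥ 3.
k = 3 works: Thu morning→Leclerc+Rossi, Thu afternoon→Leclerc, Thu evening→Dubois, Fri morning→Dubois, Fri afternoon→Dubois+Leclerc.
Loads: Dubois 3, Leclerc 3, Rossi 1 — all ≤ 3.

3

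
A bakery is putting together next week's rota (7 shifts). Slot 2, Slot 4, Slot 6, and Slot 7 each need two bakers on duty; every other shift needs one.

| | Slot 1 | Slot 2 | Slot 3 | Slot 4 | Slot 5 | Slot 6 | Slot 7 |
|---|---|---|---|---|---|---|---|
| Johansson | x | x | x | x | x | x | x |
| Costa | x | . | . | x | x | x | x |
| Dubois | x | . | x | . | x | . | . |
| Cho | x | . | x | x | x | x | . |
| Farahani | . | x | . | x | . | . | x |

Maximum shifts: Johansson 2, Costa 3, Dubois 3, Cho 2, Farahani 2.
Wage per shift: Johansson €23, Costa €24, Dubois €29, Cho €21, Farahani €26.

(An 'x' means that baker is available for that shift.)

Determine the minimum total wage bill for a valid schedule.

Slot 2 can only be covered by Johansson and Farahani, so that assignment is forced.
Picking the cheapest available baker for each shift independently would cost €247, but that ignores the shift limits.
An optimal schedule: Slot 1→Dubois, Slot 2→Johansson+Farahani, Slot 3→Johansson, Slot 4→Costa+Cho, Slot 5→Dubois, Slot 6→Costa+Cho, Slot 7→Costa+Farahani.
Total: 29 + 23 + 26 + 23 + 24 + 21 + 29 + 24 + 21 + 24 + 26 = €270.

€270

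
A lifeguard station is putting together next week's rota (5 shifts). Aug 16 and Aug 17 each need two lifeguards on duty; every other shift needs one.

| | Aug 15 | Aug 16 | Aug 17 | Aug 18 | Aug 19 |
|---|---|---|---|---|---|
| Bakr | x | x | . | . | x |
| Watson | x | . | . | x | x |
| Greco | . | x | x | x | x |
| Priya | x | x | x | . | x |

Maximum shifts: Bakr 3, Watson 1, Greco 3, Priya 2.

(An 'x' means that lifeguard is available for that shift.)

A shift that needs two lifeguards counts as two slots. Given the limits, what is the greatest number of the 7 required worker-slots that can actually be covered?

7

Total capacity across all lifeguards is 3+1+3+2 = 9, and 7 slots are needed, so at most 7 can be filled.
An assignment achieving 7: Aug 15→Bakr, Aug 16→Bakr+Greco, Aug 17→Greco+Priya, Aug 18→Watson, Aug 19→Bakr.
Loads: Bakr 3/3, Watson 1/1, Greco 2/3, Priya 1/2.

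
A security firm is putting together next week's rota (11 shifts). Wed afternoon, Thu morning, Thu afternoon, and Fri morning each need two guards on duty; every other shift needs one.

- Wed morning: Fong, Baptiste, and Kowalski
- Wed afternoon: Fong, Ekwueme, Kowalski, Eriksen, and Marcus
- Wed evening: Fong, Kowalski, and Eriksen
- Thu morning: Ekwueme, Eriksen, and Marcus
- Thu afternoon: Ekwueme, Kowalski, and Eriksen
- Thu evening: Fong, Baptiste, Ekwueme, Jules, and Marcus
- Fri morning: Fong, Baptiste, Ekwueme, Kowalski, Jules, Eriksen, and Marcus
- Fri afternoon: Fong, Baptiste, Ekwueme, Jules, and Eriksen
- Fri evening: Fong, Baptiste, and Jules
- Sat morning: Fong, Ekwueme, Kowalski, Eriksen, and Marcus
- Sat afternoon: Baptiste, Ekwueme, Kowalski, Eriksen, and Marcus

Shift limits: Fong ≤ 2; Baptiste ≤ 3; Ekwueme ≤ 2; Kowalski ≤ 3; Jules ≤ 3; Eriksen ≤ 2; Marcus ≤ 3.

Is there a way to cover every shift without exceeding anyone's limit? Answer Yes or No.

One valid schedule: Wed morning→Fong, Wed afternoon→Eriksen+Marcus, Wed evening→Fong, Thu morning→Ekwueme+Eriksen, Thu afternoon→Ekwueme+Kowalski, Thu evening→Baptiste, Fri morning→Jules+Marcus, Fri afternoon→Baptiste, Fri evening→Baptiste, Sat morning→Kowalski, Sat afternoon→Kowalski.
Loads: Fong 2/2, Baptiste 3/3, Ekwueme 2/2, Kowalski 3/3, Jules 1/3, Eriksen 2/2, Marcus 2/3 — all within limits.

Yes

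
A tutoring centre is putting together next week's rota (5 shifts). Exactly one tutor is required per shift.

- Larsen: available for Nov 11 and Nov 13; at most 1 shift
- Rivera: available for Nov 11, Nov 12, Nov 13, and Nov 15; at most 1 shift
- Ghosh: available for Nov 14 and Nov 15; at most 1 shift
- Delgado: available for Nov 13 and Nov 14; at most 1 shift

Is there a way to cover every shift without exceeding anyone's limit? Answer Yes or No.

Shifts {Nov 11, Nov 12, Nov 13, Nov 14, Nov 15} need 5 worker-slots in total, but the tutors available for any of those shifts (Larsen, Rivera, Ghosh, and Delgado) can supply at most 4 among them. So no valid schedule exists.

No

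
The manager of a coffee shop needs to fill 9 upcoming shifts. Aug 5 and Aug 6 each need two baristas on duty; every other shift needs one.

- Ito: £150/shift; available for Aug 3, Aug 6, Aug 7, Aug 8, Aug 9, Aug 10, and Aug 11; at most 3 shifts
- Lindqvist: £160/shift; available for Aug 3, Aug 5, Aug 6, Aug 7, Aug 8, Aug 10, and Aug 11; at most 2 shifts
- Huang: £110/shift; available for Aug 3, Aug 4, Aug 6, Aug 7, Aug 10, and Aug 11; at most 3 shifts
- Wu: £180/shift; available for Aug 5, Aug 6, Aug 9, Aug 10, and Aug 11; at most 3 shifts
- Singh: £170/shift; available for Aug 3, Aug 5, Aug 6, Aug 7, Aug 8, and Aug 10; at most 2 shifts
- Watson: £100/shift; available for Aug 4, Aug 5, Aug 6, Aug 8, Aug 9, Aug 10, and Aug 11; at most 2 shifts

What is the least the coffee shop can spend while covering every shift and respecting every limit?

£1470

Picking the cheapest available barista for each shift independently would cost £1190, but that ignores the shift limits.
An optimal schedule: Aug 3→Huang, Aug 4→Watson, Aug 5→Lindqvist+Singh, Aug 6→Ito+Lindqvist, Aug 7→Huang, Aug 8→Ito, Aug 9→Watson, Aug 10→Ito, Aug 11→Huang.
Total: 110 + 100 + 160 + 170 + 150 + 160 + 110 + 150 + 100 + 150 + 110 = £1470.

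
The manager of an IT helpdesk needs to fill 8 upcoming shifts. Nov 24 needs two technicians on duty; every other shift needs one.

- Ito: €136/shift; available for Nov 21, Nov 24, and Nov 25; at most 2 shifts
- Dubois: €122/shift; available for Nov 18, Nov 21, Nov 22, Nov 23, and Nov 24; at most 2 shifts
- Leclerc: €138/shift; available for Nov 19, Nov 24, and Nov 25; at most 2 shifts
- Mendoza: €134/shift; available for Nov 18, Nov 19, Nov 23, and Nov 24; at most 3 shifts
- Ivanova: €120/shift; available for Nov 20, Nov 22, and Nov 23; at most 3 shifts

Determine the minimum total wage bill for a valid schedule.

Nov 20 can only be covered by Ivanova, so that assignment is forced.
Picking the cheapest available technician for each shift independently would cost €1130, but that ignores the shift limits.
An optimal schedule: Nov 18→Mendoza, Nov 19→Mendoza, Nov 20→Ivanova, Nov 21→Dubois, Nov 22→Ivanova, Nov 23→Ivanova, Nov 24→Dubois+Mendoza, Nov 25→Ito.
Total: 134 + 134 + 120 + 122 + 120 + 120 + 122 + 134 + 136 = €1142.

€1142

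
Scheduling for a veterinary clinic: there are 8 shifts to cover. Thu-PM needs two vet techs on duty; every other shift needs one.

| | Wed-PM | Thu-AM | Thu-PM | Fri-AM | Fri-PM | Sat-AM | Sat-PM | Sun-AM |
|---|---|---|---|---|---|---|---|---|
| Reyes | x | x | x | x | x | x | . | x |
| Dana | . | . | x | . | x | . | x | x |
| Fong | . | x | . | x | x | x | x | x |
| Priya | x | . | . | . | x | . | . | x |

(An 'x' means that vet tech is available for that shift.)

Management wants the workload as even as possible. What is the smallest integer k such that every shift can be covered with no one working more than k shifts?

3

With 4 vet techs and 9 worker-slots to fill, someone must work at least ⌈9/4⌉ = 3 shifts, so k ≥ 3.
k = 3 works: Wed-PM→Reyes, Thu-AM→Reyes, Thu-PM→Reyes+Dana, Fri-AM→Fong, Fri-PM→Dana, Sat-AM→Fong, Sat-PM→Dana, Sun-AM→Fong.
Loads: Reyes 3, Dana 3, Fong 3, Priya 0 — all ≤ 3.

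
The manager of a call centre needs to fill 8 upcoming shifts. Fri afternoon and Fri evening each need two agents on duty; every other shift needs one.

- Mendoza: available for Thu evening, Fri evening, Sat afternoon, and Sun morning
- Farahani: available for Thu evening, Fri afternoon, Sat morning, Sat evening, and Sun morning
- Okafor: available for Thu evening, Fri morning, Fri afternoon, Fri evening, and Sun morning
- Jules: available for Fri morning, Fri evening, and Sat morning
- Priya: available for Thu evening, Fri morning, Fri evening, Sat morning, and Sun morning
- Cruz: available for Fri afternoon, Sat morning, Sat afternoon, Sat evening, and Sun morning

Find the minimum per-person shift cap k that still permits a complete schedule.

With 6 agents and 10 worker-slots to fill, someone must work at least ⌈10/6⌉ = 2 shifts, so k ≥ 2.
k = 2 works: Thu evening→Mendoza, Fri morning→Okafor, Fri afternoon→Farahani+Okafor, Fri evening→Jules+Priya, Sat morning→Jules, Sat afternoon→Mendoza, Sat evening→Farahani, Sun morning→Priya.
Loads: Mendoza 2, Farahani 2, Okafor 2, Jules 2, Priya 2, Cruz 0 — all ≤ 2.

2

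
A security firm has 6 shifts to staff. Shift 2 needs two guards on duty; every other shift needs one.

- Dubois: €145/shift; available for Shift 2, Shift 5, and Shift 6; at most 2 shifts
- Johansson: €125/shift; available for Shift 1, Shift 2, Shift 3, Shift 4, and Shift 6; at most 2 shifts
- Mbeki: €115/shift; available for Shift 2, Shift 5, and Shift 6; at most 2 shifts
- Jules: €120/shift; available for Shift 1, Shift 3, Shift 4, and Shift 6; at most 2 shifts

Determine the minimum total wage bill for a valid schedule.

€865

Picking the cheapest available guard for each shift independently would cost €830, but that ignores the shift limits.
An optimal schedule: Shift 1→Jules, Shift 2→Mbeki+Johansson, Shift 3→Jules, Shift 4→Johansson, Shift 5→Mbeki, Shift 6→Dubois.
Total: 120 + 115 + 125 + 120 + 125 + 115 + 145 = €865.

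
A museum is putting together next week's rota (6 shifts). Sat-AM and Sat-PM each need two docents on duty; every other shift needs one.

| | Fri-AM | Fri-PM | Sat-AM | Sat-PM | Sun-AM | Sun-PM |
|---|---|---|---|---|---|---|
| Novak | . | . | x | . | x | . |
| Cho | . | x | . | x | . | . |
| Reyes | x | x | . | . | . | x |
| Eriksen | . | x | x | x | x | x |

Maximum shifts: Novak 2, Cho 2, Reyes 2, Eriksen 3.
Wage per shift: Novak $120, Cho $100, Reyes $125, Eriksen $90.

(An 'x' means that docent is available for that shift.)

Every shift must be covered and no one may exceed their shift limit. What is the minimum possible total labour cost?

Fri-AM can only be covered by Reyes, so that assignment is forced.
Sat-AM can only be covered by Novak and Eriksen, so that assignment is forced.
Sat-PM can only be covered by Cho and Eriksen, so that assignment is forced.
Picking the cheapest available docent for each shift independently would cost $795, but that ignores the shift limits.
An optimal schedule: Fri-AM→Reyes, Fri-PM→Cho, Sat-AM→Eriksen+Novak, Sat-PM→Eriksen+Cho, Sun-AM→Novak, Sun-PM→Eriksen.
Total: 125 + 100 + 90 + 120 + 90 + 100 + 120 + 90 = $835.

$835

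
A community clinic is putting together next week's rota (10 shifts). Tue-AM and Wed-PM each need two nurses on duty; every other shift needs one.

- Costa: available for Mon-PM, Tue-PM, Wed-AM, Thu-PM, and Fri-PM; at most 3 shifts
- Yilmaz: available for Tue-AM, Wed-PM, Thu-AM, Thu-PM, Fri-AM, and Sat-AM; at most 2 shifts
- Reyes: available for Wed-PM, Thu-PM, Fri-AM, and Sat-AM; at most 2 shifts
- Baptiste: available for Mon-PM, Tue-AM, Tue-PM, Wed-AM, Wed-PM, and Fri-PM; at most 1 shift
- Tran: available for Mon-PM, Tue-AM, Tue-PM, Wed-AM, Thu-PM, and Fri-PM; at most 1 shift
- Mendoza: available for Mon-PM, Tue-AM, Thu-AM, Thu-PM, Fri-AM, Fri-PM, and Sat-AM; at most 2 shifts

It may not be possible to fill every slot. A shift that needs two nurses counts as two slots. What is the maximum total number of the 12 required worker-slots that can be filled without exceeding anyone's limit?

Total capacity across all nurses is 3+2+2+1+1+2 = 11, and 12 slots are needed, so at most 11 can be filled.
An assignment achieving 11: Mon-PM→Costa, Tue-AM→Baptiste+Tran, Tue-PM→Costa, Wed-AM→Costa, Wed-PM→Yilmaz+Reyes, Thu-AM→Yilmaz, Fri-AM→Reyes, Fri-PM→Mendoza, Sat-AM→Mendoza.
Loads: Costa 3/3, Yilmaz 2/2, Reyes 2/2, Baptiste 1/1, Tran 1/1, Mendoza 2/2.

11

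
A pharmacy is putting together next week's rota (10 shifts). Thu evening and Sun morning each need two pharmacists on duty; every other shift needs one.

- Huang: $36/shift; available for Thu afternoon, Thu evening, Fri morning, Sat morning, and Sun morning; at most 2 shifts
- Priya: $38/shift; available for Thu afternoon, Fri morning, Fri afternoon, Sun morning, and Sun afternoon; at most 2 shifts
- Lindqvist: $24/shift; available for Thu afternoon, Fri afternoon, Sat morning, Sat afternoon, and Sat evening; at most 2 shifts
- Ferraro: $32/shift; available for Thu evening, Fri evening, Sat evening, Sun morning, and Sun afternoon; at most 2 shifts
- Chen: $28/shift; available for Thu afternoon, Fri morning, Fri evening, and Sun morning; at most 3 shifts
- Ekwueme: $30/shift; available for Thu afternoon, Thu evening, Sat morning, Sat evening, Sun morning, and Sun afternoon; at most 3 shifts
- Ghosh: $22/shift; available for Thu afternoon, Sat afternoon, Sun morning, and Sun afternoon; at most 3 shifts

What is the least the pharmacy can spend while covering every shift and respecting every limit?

Picking the cheapest available pharmacist for each shift independently would cost $306, but that ignores the shift limits.
An optimal schedule: Thu afternoon→Ghosh, Thu evening→Ekwueme+Ferraro, Fri morning→Chen, Fri afternoon→Lindqvist, Fri evening→Chen, Sat morning→Lindqvist, Sat afternoon→Ghosh, Sat evening→Ekwueme, Sun morning→Chen+Ekwueme, Sun afternoon→Ghosh.
Total: 22 + 30 + 32 + 28 + 24 + 28 + 24 + 22 + 30 + 28 + 30 + 22 = $320.

$320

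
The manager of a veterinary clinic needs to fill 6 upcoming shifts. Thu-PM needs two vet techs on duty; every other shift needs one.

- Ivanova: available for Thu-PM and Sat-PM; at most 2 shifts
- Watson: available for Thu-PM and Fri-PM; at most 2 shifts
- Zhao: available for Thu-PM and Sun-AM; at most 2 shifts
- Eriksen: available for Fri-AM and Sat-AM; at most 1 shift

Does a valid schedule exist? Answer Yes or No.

Total capacity is 7 and 7 slots are needed, so capacity alone doesn't rule it out.
Shifts {Fri-AM, Sat-AM} need 2 worker-slots in total, but the vet techs available for any of those shifts (Eriksen) can supply at most 1 among them. So no valid schedule exists.

No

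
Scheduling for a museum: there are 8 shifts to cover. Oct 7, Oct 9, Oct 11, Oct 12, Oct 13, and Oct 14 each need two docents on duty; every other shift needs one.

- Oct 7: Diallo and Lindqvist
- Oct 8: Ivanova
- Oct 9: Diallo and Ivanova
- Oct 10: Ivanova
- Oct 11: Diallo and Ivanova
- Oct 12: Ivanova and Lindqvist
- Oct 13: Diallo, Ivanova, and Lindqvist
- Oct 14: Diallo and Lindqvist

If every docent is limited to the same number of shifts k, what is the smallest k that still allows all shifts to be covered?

With 3 docents and 14 worker-slots to fill, someone must work at least ⌈14/3⌉ = 5 shifts, so k ≥ 5.
k = 5 works: Oct 7→Diallo+Lindqvist, Oct 8→Ivanova, Oct 9→Diallo+Ivanova, Oct 10→Ivanova, Oct 11→Diallo+Ivanova, Oct 12→Ivanova+Lindqvist, Oct 13→Diallo+Lindqvist, Oct 14→Diallo+Lindqvist.
Loads: Diallo 5, Ivanova 5, Lindqvist 4 — all ≤ 5.

5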